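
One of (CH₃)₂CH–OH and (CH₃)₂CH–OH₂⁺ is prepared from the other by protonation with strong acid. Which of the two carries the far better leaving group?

From (CH₃)₂CH–OH the departing group would be OH⁻ (pKₐ(H₂O) ≈ 15.7). Strong base; essentially never leaves without prior activation.
From (CH₃)₂CH–OH₂⁺ the leaving group is H₂O (pKₐ(H₃O⁺) ≈ -1.7). Neutral; leaves from a protonated alcohol (R–OH₂⁺).
Protonation with strong acid works by converting the leaving group from hydroxide to neutral water, making (CH₃)₂CH–OH₂⁺ enormously more reactive.

(CH₃)₂CH–OH₂⁺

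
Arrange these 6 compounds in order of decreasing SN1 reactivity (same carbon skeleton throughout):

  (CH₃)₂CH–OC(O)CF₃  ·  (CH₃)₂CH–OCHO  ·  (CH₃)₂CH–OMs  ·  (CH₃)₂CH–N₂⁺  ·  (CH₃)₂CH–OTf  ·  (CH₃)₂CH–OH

(CH₃)₂CH–N₂⁺ > (CH₃)₂CH–OTf > (CH₃)₂CH–OMs > (CH₃)₂CH–OC(O)CF₃ > (CH₃)₂CH–OCHO > (CH₃)₂CH–OH

Identical carbon frameworks mean the comparison reduces to leaving-group quality.
Leaving-group ability tracks the stability of the departed species; conjugate-acid pKₐ is the usual yardstick (lower pKₐ → better LG).
(CH₃)₂CH–N₂⁺ loses N₂: no meaningful conjugate acid; N₂ departs as an exceptionally stable neutral molecule
(CH₃)₂CH–OTf loses OTf⁻: pKₐ(CF₃SO₃H (triflic acid)) ≈ -14
(CH₃)₂CH–OMs loses OMs⁻: pKₐ(CH₃SO₃H (MsOH)) ≈ -1.9
(CH₃)₂CH–OC(O)CF₃ loses CF₃COO⁻: pKₐ(CF₃COOH) ≈ 0.2
(CH₃)₂CH–OCHO loses HCOO⁻: pKₐ(HCOOH) ≈ 3.8
(CH₃)₂CH–OH loses OH⁻: pKₐ(H₂O) ≈ 15.7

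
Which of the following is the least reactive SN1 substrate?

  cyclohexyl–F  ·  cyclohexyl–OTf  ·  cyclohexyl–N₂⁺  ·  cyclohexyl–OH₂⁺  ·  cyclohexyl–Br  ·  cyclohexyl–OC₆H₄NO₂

The skeletons are identical, so relative rate is governed entirely by leaving-group ability.
The more stable X⁻ (or X) is on its own — i.e. the weaker a base it is — the better a leaving group it makes.
cyclohexyl–N₂⁺ loses N₂: no meaningful conjugate acid; N₂ departs as an exceptionally stable neutral molecule
cyclohexyl–OTf loses OTf⁻: pKₐ(CF₃SO₃H (triflic acid)) ≈ -14
cyclohexyl–Br loses Br⁻: pKₐ(HBr) ≈ -9
cyclohexyl–OH₂⁺ loses H₂O: pKₐ(H₃O⁺) ≈ -1.7
cyclohexyl–F loses F⁻: pKₐ(HF) ≈ 3.2
cyclohexyl–OC₆H₄NO₂ loses p-O₂N–C₆H₄–O⁻: pKₐ(p-nitrophenol) ≈ 7.2

cyclohexyl–OC₆H₄NO₂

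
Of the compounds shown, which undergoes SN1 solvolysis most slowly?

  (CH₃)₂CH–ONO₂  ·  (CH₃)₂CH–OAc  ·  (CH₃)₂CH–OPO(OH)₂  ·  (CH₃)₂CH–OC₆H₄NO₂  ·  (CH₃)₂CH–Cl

With the same alkyl group throughout, only the leaving group differentiates the rates.
The more stable X⁻ (or X) is on its own — i.e. the weaker a base it is — the better a leaving group it makes.
(CH₃)₂CH–Cl loses Cl⁻: pKₐ(HCl) ≈ -7
(CH₃)₂CH–ONO₂ loses NO₃⁻: pKₐ(HNO₃) ≈ -1.3
(CH₃)₂CH–OPO(OH)₂ loses H₂PO₄⁻: pKₐ(H₃PO₄) ≈ 2.1
(CH₃)₂CH–OAc loses AcO⁻: pKₐ(CH₃COOH) ≈ 4.8
(CH₃)₂CH–OC₆H₄NO₂ loses p-O₂N–C₆H₄–O⁻: pKₐ(p-nitrophenol) ≈ 7.2

(CH₃)₂CH–OC₆H₄NO₂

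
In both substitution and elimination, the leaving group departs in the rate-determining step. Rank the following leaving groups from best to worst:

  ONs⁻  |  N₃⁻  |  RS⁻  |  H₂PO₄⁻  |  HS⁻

ONs⁻: pKₐ(p-O₂NC₆H₄SO₃H) ≈ -3.5 — p-nitro group further stabilises the sulfonate
H₂PO₄⁻: pKₐ(H₃PO₄) ≈ 2.1 — moderate base; biological leaving group after further activation
N₃⁻: pKₐ(HN₃) ≈ 4.7
HS⁻: pKₐ(H₂S) ≈ 7 — larger and more polarisable than the oxygen analogue
RS⁻: pKₐ(RSH (a thiol)) ≈ 10.5 — moderately basic; rarely leaves without activation

ONs⁻ > H₂PO₄⁻ > N₃⁻ > HS⁻ > RS⁻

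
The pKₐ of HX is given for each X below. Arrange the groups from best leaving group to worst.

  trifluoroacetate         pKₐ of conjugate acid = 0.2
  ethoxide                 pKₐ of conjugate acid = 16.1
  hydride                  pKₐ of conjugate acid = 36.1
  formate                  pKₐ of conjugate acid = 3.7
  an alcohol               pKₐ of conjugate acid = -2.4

Lower conjugate-acid pKₐ ⇒ weaker base ⇒ better leaving group.
Sorting by the given values: an alcohol (-2.4), trifluoroacetate (0.2), formate (3.7), ethoxide (16.1), hydride (36.1).

an alcohol > trifluoroacetate > formate > ethoxide > hydride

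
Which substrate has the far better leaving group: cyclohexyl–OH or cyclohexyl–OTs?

From cyclohexyl–OH the departing group would be OH⁻ (pKₐ(H₂O) ≈ 15.7). Strong base; essentially never leaves without prior activation.
From cyclohexyl–OTs the leaving group is OTs⁻ (pKₐ(p-CH₃C₆H₄SO₃H (TsOH)) ≈ -2.8). Resonance-delocalised arenesulfonate.
(In practice cyclohexyl–OTs is made from cyclohexyl–OH by treatment with TsCl / pyridine, converting the hydroxyl into a tosylate.)

cyclohexyl–OTs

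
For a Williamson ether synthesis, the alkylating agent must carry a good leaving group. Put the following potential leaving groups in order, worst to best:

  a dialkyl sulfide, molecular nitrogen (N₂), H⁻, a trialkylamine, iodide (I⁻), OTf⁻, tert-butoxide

H⁻ < tert-butoxide < a trialkylamine < a dialkyl sulfide < iodide (I⁻) < OTf⁻ < molecular nitrogen (N₂)

Leaving-group ability tracks the stability of the departed species; conjugate-acid pKₐ is the usual yardstick (lower pKₐ → better LG).
molecular nitrogen (N₂): no meaningful conjugate acid; N₂ departs as an exceptionally stable neutral molecule
OTf⁻: pKₐ(CF₃SO₃H (triflic acid)) ≈ -14
iodide (I⁻): pKₐ(HI) ≈ -10
a dialkyl sulfide: pKₐ(R'₂SH⁺) ≈ -7
a trialkylamine: pKₐ(R'₃NH⁺) ≈ 10.7
tert-butoxide: pKₐ(t-BuOH) ≈ 18
H⁻: pKₐ(H₂) ≈ 36
Listed from poorest to best leaving group as asked.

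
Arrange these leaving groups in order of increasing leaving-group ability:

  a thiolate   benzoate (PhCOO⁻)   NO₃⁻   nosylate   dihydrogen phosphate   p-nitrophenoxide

Leaving-group ability tracks the stability of the departed species; conjugate-acid pKₐ is the usual yardstick (lower pKₐ → better LG).
nosylate: pKₐ(p-O₂NC₆H₄SO₃H) ≈ -3.5
NO₃⁻: pKₐ(HNO₃) ≈ -1.3
dihydrogen phosphate: pKₐ(H₃PO₄) ≈ 2.1
benzoate (PhCOO⁻): pKₐ(C₆H₅COOH) ≈ 4.2
p-nitrophenoxide: pKₐ(p-nitrophenol) ≈ 7.2
a thiolate: pKₐ(RSH (a thiol)) ≈ 10.5
Reversing gives the worst-to-best order requested.

a thiolate < p-nitrophenoxide < benzoate (PhCOO⁻) < dihydrogen phosphate < NO₃⁻ < nosylate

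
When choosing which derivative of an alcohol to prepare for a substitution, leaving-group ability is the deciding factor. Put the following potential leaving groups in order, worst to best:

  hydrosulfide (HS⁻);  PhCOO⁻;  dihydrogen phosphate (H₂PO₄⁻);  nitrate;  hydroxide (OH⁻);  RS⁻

hydroxide (OH⁻) < RS⁻ < hydrosulfide (HS⁻) < PhCOO⁻ < dihydrogen phosphate (H₂PO₄⁻) < nitrate

nitrate: pKₐ(HNO₃) ≈ -1.3
dihydrogen phosphate (H₂PO₄⁻): pKₐ(H₃PO₄) ≈ 2.1
PhCOO⁻: pKₐ(C₆H₅COOH) ≈ 4.2
hydrosulfide (HS⁻): pKₐ(H₂S) ≈ 7
RS⁻: pKₐ(RSH (a thiol)) ≈ 10.5
hydroxide (OH⁻): pKₐ(H₂O) ≈ 15.7
Reversing gives the worst-to-best order requested.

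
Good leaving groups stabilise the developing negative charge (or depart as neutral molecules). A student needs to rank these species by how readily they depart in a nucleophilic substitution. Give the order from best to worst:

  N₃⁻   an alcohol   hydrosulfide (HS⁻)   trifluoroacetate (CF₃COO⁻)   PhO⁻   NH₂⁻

an alcohol > trifluoroacetate (CF₃COO⁻) > N₃⁻ > hydrosulfide (HS⁻) > PhO⁻ > NH₂⁻

The more stable X⁻ (or X) is on its own — i.e. the weaker a base it is — the better a leaving group it makes.
an alcohol: pKₐ(R'OH₂⁺) ≈ -2.4
trifluoroacetate (CF₃COO⁻): pKₐ(CF₃COOH) ≈ 0.2
N₃⁻: pKₐ(HN₃) ≈ 4.7
hydrosulfide (HS⁻): pKₐ(H₂S) ≈ 7
PhO⁻: pKₐ(C₆H₅OH (phenol)) ≈ 10
NH₂⁻: pKₐ(NH₃) ≈ 38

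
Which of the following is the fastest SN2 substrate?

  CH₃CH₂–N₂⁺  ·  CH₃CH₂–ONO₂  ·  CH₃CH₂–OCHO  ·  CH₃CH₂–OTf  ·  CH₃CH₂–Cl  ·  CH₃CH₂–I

Same R in every case — rank the leaving groups.
A good leaving group is a weak base: the lower the pKₐ of its conjugate acid, the more readily it departs.
CH₃CH₂–N₂⁺ loses N₂: no meaningful conjugate acid; N₂ departs as an exceptionally stable neutral molecule
CH₃CH₂–OTf loses OTf⁻: pKₐ(CF₃SO₃H (triflic acid)) ≈ -14
CH₃CH₂–I loses I⁻: pKₐ(HI) ≈ -10
CH₃CH₂–Cl loses Cl⁻: pKₐ(HCl) ≈ -7
CH₃CH₂–ONO₂ loses NO₃⁻: pKₐ(HNO₃) ≈ -1.3
CH₃CH₂–OCHO loses HCOO⁻: pKₐ(HCOOH) ≈ 3.8

CH₃CH₂–N₂⁺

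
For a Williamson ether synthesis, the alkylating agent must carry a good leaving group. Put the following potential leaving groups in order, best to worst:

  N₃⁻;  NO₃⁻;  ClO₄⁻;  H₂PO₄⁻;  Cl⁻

ClO₄⁻ > Cl⁻ > NO₃⁻ > H₂PO₄⁻ > N₃⁻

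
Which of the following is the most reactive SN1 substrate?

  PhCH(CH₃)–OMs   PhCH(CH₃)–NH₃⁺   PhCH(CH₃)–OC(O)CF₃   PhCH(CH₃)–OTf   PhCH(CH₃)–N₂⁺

PhCH(CH₃)–N₂⁺

Same R in every case — rank the leaving groups.
Leaving-group ability tracks the stability of the departed species; conjugate-acid pKₐ is the usual yardstick (lower pKₐ → better LG).
PhCH(CH₃)–N₂⁺ loses N₂: no meaningful conjugate acid; N₂ departs as an exceptionally stable neutral molecule
PhCH(CH₃)–OTf loses OTf⁻: pKₐ(CF₃SO₃H (triflic acid)) ≈ -14
PhCH(CH₃)–OMs loses OMs⁻: pKₐ(CH₃SO₃H (MsOH)) ≈ -1.9
PhCH(CH₃)–OC(O)CF₃ loses CF₃COO⁻: pKₐ(CF₃COOH) ≈ 0.2
PhCH(CH₃)–NH₃⁺ loses NH₃: pKₐ(NH₄⁺) ≈ 9.2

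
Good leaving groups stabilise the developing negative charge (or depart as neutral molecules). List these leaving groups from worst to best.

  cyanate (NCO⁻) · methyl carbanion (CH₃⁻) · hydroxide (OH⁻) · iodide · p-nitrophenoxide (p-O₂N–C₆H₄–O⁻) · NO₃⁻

methyl carbanion (CH₃⁻) < hydroxide (OH⁻) < p-nitrophenoxide (p-O₂N–C₆H₄–O⁻) < cyanate (NCO⁻) < NO₃⁻ < iodide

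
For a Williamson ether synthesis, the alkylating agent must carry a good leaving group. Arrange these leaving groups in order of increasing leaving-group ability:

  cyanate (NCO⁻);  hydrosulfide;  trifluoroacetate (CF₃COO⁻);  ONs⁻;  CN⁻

CN⁻ < hydrosulfide < cyanate (NCO⁻) < trifluoroacetate (CF₃COO⁻) < ONs⁻

ONs⁻: pKₐ(p-O₂NC₆H₄SO₃H) ≈ -3.5 — p-nitro group further stabilises the sulfonate
trifluoroacetate (CF₃COO⁻): pKₐ(CF₃COOH) ≈ 0.2 — strongly electron-withdrawing CF₃ stabilises the carboxylate
cyanate (NCO⁻): pKₐ(HOCN) ≈ 3.5 — resonance between N and O
hydrosulfide: pKₐ(H₂S) ≈ 7 — larger and more polarisable than the oxygen analogue
CN⁻: pKₐ(HCN) ≈ 9.2 — sp carbon stabilises the charge somewhat, but still a poor LG
The question asks for worst first, so the sequence is read in increasing leaving-group ability.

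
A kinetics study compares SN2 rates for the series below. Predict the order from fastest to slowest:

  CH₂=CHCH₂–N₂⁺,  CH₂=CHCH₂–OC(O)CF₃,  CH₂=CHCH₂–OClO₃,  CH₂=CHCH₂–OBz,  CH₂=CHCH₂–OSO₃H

With the same alkyl group throughout, only the leaving group differentiates the rates.
Rank by basicity of the departing species: weakest base leaves most easily.
CH₂=CHCH₂–N₂⁺ loses N₂: no meaningful conjugate acid; N₂ departs as an exceptionally stable neutral molecule
CH₂=CHCH₂–OClO₃ loses ClO₄⁻: pKₐ(HClO₄) ≈ -10
CH₂=CHCH₂–OSO₃H loses HSO₄⁻: pKₐ(H₂SO₄) ≈ -3
CH₂=CHCH₂–OC(O)CF₃ loses CF₃COO⁻: pKₐ(CF₃COOH) ≈ 0.2
CH₂=CHCH₂–OBz loses PhCOO⁻: pKₐ(C₆H₅COOH) ≈ 4.2

CH₂=CHCH₂–N₂⁺ > CH₂=CHCH₂–OClO₃ > CH₂=CHCH₂–OSO₃H > CH₂=CHCH₂–OC(O)CF₃ > CH₂=CHCH₂–OBz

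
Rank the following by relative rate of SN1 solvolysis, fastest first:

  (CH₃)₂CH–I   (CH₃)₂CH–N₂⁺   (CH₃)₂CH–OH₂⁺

(CH₃)₂CH–N₂⁺ > (CH₃)₂CH–I > (CH₃)₂CH–OH₂⁺

With the same alkyl group throughout, only the leaving group differentiates the rates.
The more stable X⁻ (or X) is on its own — i.e. the weaker a base it is — the better a leaving group it makes.
(CH₃)₂CH–N₂⁺ loses N₂: no meaningful conjugate acid; N₂ departs as an exceptionally stable neutral molecule
(CH₃)₂CH–I loses I⁻: pKₐ(HI) ≈ -10
(CH₃)₂CH–OH₂⁺ loses H₂O: pKₐ(H₃O⁺) ≈ -1.7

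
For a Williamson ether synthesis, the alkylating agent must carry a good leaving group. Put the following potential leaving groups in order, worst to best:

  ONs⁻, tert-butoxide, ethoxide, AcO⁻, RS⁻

Rank by basicity of the departing species: weakest base leaves most easily.
ONs⁻: pKₐ(p-O₂NC₆H₄SO₃H) ≈ -3.5
AcO⁻: pKₐ(CH₃COOH) ≈ 4.8
RS⁻: pKₐ(RSH (a thiol)) ≈ 10.5
ethoxide: pKₐ(CH₃CH₂OH) ≈ 16
tert-butoxide: pKₐ(t-BuOH) ≈ 18 — bulky, strongly basic alkoxide
Listed from poorest to best leaving group as asked.

tert-butoxide < ethoxide < RS⁻ < AcO⁻ < ONs⁻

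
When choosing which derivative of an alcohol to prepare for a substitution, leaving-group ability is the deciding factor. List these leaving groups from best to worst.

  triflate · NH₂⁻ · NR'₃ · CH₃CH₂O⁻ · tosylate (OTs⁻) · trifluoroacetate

triflate > tosylate (OTs⁻) > trifluoroacetate > NR'₃ > CH₃CH₂O⁻ > NH₂⁻

The more stable X⁻ (or X) is on its own — i.e. the weaker a base it is — the better a leaving group it makes.
triflate: pKₐ(CF₃SO₃H (triflic acid)) ≈ -14
tosylate (OTs⁻): pKₐ(p-CH₃C₆H₄SO₃H (TsOH)) ≈ -2.8
trifluoroacetate: pKₐ(CF₃COOH) ≈ 0.2 — strongly electron-withdrawing CF₃ stabilises the carboxylate
NR'₃: pKₐ(R'₃NH⁺) ≈ 10.7 — neutral but still a fairly strong base; Hofmann-elimination LG
CH₃CH₂O⁻: pKₐ(CH₃CH₂OH) ≈ 16
NH₂⁻: pKₐ(NH₃) ≈ 38 — extremely strong base; never a leaving group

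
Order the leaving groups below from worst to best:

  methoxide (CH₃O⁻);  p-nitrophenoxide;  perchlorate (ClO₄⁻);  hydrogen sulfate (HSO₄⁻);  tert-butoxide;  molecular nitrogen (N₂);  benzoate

tert-butoxide < methoxide (CH₃O⁻) < p-nitrophenoxide < benzoate < hydrogen sulfate (HSO₄⁻) < perchlorate (ClO₄⁻) < molecular nitrogen (N₂)

Rank by basicity of the departing species: weakest base leaves most easily.
molecular nitrogen (N₂): no meaningful conjugate acid; N₂ departs as an exceptionally stable neutral molecule
perchlorate (ClO₄⁻): pKₐ(HClO₄) ≈ -10
hydrogen sulfate (HSO₄⁻): pKₐ(H₂SO₄) ≈ -3
benzoate: pKₐ(C₆H₅COOH) ≈ 4.2
p-nitrophenoxide: pKₐ(p-nitrophenol) ≈ 7.2
methoxide (CH₃O⁻): pKₐ(CH₃OH) ≈ 15.5
tert-butoxide: pKₐ(t-BuOH) ≈ 18
Reversing gives the worst-to-best order requested.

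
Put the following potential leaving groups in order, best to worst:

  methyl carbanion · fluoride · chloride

chloride > fluoride > methyl carbanion

The more stable X⁻ (or X) is on its own — i.e. the weaker a base it is — the better a leaving group it makes.
chloride: pKₐ(HCl) ≈ -7
fluoride: pKₐ(HF) ≈ 3.2
methyl carbanion: pKₐ(CH₄) ≈ 48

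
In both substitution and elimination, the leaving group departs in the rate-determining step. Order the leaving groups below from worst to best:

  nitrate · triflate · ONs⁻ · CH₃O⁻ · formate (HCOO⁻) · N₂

CH₃O⁻ < formate (HCOO⁻) < nitrate < ONs⁻ < triflate < N₂

Leaving-group ability tracks the stability of the departed species; conjugate-acid pKₐ is the usual yardstick (lower pKₐ → better LG).
N₂: no meaningful conjugate acid; N₂ departs as an exceptionally stable neutral molecule
triflate: pKₐ(CF₃SO₃H (triflic acid)) ≈ -14 — charge spread over three oxygens and a CF₃ group; the premier leaving group in synthesis
ONs⁻: pKₐ(p-O₂NC₆H₄SO₃H) ≈ -3.5 — p-nitro group further stabilises the sulfonate
nitrate: pKₐ(HNO₃) ≈ -1.3
formate (HCOO⁻): pKₐ(HCOOH) ≈ 3.8 — resonance-stabilised carboxylate
CH₃O⁻: pKₐ(CH₃OH) ≈ 15.5
The question asks for worst first, so the sequence is read in increasing leaving-group ability.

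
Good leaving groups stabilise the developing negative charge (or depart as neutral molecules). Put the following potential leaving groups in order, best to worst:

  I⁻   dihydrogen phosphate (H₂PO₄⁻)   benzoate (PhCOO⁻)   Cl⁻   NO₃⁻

The more stable X⁻ (or X) is on its own — i.e. the weaker a base it is — the better a leaving group it makes.
I⁻: pKₐ(HI) ≈ -10
Cl⁻: pKₐ(HCl) ≈ -7 — moderately weak base
NO₃⁻: pKₐ(HNO₃) ≈ -1.3
dihydrogen phosphate (H₂PO₄⁻): pKₐ(H₃PO₄) ≈ 2.1
benzoate (PhCOO⁻): pKₐ(C₆H₅COOH) ≈ 4.2

I⁻ > Cl⁻ > NO₃⁻ > dihydrogen phosphate (H₂PO₄⁻) > benzoate (PhCOO⁻)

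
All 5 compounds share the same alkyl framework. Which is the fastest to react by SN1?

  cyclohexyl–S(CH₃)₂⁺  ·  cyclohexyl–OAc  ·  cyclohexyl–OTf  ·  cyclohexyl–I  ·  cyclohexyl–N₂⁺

cyclohexyl–N₂⁺

Identical carbon frameworks mean the comparison reduces to leaving-group quality.
The more stable X⁻ (or X) is on its own — i.e. the weaker a base it is — the better a leaving group it makes.
cyclohexyl–N₂⁺ loses N₂: no meaningful conjugate acid; N₂ departs as an exceptionally stable neutral molecule
cyclohexyl–OTf loses OTf⁻: pKₐ(CF₃SO₃H (triflic acid)) ≈ -14
cyclohexyl–I loses I⁻: pKₐ(HI) ≈ -10
cyclohexyl–S(CH₃)₂⁺ loses SR'₂: pKₐ(R'₂SH⁺) ≈ -7
cyclohexyl–OAc loses AcO⁻: pKₐ(CH₃COOH) ≈ 4.8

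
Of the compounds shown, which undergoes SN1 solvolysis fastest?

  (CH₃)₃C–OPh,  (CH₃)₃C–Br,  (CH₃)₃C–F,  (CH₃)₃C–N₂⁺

(CH₃)₃C–N₂⁺

Identical carbon frameworks mean the comparison reduces to leaving-group quality.
Rank by basicity of the departing species: weakest base leaves most easily.
(CH₃)₃C–N₂⁺ loses N₂: no meaningful conjugate acid; N₂ departs as an exceptionally stable neutral molecule
(CH₃)₃C–Br loses Br⁻: pKₐ(HBr) ≈ -9
(CH₃)₃C–F loses F⁻: pKₐ(HF) ≈ 3.2
(CH₃)₃C–OPh loses PhO⁻: pKₐ(C₆H₅OH (phenol)) ≈ 10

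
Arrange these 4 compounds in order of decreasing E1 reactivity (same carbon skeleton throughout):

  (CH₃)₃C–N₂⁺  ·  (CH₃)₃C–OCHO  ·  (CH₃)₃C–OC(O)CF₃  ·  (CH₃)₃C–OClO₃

With the same alkyl group throughout, only the leaving group differentiates the rates.
The more stable X⁻ (or X) is on its own — i.e. the weaker a base it is — the better a leaving group it makes.
(CH₃)₃C–N₂⁺ loses N₂: no meaningful conjugate acid; N₂ departs as an exceptionally stable neutral molecule
(CH₃)₃C–OClO₃ loses ClO₄⁻: pKₐ(HClO₄) ≈ -10
(CH₃)₃C–OC(O)CF₃ loses CF₃COO⁻: pKₐ(CF₃COOH) ≈ 0.2
(CH₃)₃C–OCHO loses HCOO⁻: pKₐ(HCOOH) ≈ 3.8

(CH₃)₃C–N₂⁺ > (CH₃)₃C–OClO₃ > (CH₃)₃C–OC(O)CF₃ > (CH₃)₃C–OCHO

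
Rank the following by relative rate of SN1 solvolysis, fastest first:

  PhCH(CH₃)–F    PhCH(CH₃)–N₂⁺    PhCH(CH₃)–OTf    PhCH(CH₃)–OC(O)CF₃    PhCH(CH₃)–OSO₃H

PhCH(CH₃)–N₂⁺ > PhCH(CH₃)–OTf > PhCH(CH₃)–OSO₃H > PhCH(CH₃)–OC(O)CF₃ > PhCH(CH₃)–F

Same R in every case — rank the leaving groups.
Rank by basicity of the departing species: weakest base leaves most easily.
PhCH(CH₃)–N₂⁺ loses N₂: no meaningful conjugate acid; N₂ departs as an exceptionally stable neutral molecule
PhCH(CH₃)–OTf loses OTf⁻: pKₐ(CF₃SO₃H (triflic acid)) ≈ -14
PhCH(CH₃)–OSO₃H loses HSO₄⁻: pKₐ(H₂SO₄) ≈ -3
PhCH(CH₃)–OC(O)CF₃ loses CF₃COO⁻: pKₐ(CF₃COOH) ≈ 0.2
PhCH(CH₃)–F loses F⁻: pKₐ(HF) ≈ 3.2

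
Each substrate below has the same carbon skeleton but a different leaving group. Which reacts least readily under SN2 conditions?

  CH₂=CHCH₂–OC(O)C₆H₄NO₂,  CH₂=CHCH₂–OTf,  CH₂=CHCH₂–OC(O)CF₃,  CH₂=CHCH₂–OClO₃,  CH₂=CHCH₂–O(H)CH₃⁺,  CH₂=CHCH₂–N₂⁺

CH₂=CHCH₂–OC(O)C₆H₄NO₂

Same R in every case — rank the leaving groups.
Rank by basicity of the departing species: weakest base leaves most easily.
CH₂=CHCH₂–N₂⁺ loses N₂: no meaningful conjugate acid; N₂ departs as an exceptionally stable neutral molecule
CH₂=CHCH₂–OTf loses OTf⁻: pKₐ(CF₃SO₃H (triflic acid)) ≈ -14
CH₂=CHCH₂–OClO₃ loses ClO₄⁻: pKₐ(HClO₄) ≈ -10
CH₂=CHCH₂–O(H)CH₃⁺ loses R'OH: pKₐ(R'OH₂⁺) ≈ -2.4
CH₂=CHCH₂–OC(O)CF₃ loses CF₃COO⁻: pKₐ(CF₃COOH) ≈ 0.2
CH₂=CHCH₂–OC(O)C₆H₄NO₂ loses p-O₂N–C₆H₄–COO⁻: pKₐ(p-nitrobenzoic acid) ≈ 3.4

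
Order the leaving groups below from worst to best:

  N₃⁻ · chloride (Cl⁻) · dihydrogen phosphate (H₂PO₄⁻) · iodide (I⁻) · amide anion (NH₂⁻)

Rank by basicity of the departing species: weakest base leaves most easily.
iodide (I⁻): pKₐ(HI) ≈ -10 — large, highly polarisable; very weak base
chloride (Cl⁻): pKₐ(HCl) ≈ -7 — moderately weak base
dihydrogen phosphate (H₂PO₄⁻): pKₐ(H₃PO₄) ≈ 2.1 — moderate base; biological leaving group after further activation
N₃⁻: pKₐ(HN₃) ≈ 4.7 — linear, resonance-stabilised
amide anion (NH₂⁻): pKₐ(NH₃) ≈ 38
The question asks for worst first, so the sequence is read in increasing leaving-group ability.

amide anion (NH₂⁻) < N₃⁻ < dihydrogen phosphate (H₂PO₄⁻) < chloride (Cl⁻) < iodide (I⁻)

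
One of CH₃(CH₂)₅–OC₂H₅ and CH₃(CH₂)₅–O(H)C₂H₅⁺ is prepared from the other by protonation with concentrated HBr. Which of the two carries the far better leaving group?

From CH₃(CH₂)₅–OC₂H₅ the departing group would be CH₃CH₂O⁻ (pKₐ(CH₃CH₂OH) ≈ 16). Strong base; alkoxides do not leave unassisted.
From CH₃(CH₂)₅–O(H)C₂H₅⁺ the leaving group is R'OH (pKₐ(R'OH₂⁺) ≈ -2.4). Neutral; leaves from a protonated ether (an oxonium ion, R–O(H)R'⁺).
Protonation with concentrated HBr works by allowing neutral ethanol, rather than ethoxide, to depart, making CH₃(CH₂)₅–O(H)C₂H₅⁺ enormously more reactive.

CH₃(CH₂)₅–O(H)C₂H₅⁺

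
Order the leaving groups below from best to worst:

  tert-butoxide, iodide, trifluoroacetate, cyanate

iodide > trifluoroacetate > cyanate > tert-butoxide

The more stable X⁻ (or X) is on its own — i.e. the weaker a base it is — the better a leaving group it makes.
iodide: pKₐ(HI) ≈ -10 — large, highly polarisable; very weak base
trifluoroacetate: pKₐ(CF₃COOH) ≈ 0.2
cyanate: pKₐ(HOCN) ≈ 3.5
tert-butoxide: pKₐ(t-BuOH) ≈ 18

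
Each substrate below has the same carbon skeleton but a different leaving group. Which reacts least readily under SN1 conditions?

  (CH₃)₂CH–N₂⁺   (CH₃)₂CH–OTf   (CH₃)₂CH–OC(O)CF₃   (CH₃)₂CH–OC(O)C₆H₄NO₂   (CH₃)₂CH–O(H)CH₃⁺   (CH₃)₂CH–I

(CH₃)₂CH–OC(O)C₆H₄NO₂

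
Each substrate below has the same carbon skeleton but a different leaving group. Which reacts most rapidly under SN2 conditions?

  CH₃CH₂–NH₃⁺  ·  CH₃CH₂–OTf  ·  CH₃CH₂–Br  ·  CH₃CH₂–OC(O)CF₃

CH₃CH₂–OTf

The skeletons are identical, so relative rate is governed entirely by leaving-group ability.
Leaving-group ability tracks the stability of the departed species; conjugate-acid pKₐ is the usual yardstick (lower pKₐ → better LG).
CH₃CH₂–OTf loses OTf⁻: pKₐ(CF₃SO₃H (triflic acid)) ≈ -14
CH₃CH₂–Br loses Br⁻: pKₐ(HBr) ≈ -9
CH₃CH₂–OC(O)CF₃ loses CF₃COO⁻: pKₐ(CF₃COOH) ≈ 0.2
CH₃CH₂–NH₃⁺ loses NH₃: pKₐ(NH₄⁺) ≈ 9.2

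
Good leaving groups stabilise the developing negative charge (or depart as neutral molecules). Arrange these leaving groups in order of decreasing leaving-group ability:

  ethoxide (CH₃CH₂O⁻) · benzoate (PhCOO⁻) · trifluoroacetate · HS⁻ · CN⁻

The more stable X⁻ (or X) is on its own — i.e. the weaker a base it is — the better a leaving group it makes.
trifluoroacetate: pKₐ(CF₃COOH) ≈ 0.2 — strongly electron-withdrawing CF₃ stabilises the carboxylate
benzoate (PhCOO⁻): pKₐ(C₆H₅COOH) ≈ 4.2 — aryl carboxylate
HS⁻: pKₐ(H₂S) ≈ 7 — larger and more polarisable than the oxygen analogue
CN⁻: pKₐ(HCN) ≈ 9.2
ethoxide (CH₃CH₂O⁻): pKₐ(CH₃CH₂OH) ≈ 16

trifluoroacetate > benzoate (PhCOO⁻) > HS⁻ > CN⁻ > ethoxide (CH₃CH₂O⁻)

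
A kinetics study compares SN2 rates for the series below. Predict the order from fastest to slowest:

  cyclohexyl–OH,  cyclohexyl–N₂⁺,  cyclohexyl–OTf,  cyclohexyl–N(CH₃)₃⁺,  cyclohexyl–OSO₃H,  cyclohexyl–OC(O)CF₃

cyclohexyl–N₂⁺ > cyclohexyl–OTf > cyclohexyl–OSO₃H > cyclohexyl–OC(O)CF₃ > cyclohexyl–N(CH₃)₃⁺ > cyclohexyl–OH

Same R in every case — rank the leaving groups.
The more stable X⁻ (or X) is on its own — i.e. the weaker a base it is — the better a leaving group it makes.
cyclohexyl–N₂⁺ loses N₂: no meaningful conjugate acid; N₂ departs as an exceptionally stable neutral molecule
cyclohexyl–OTf loses OTf⁻: pKₐ(CF₃SO₃H (triflic acid)) ≈ -14
cyclohexyl–OSO₃H loses HSO₄⁻: pKₐ(H₂SO₄) ≈ -3
cyclohexyl–OC(O)CF₃ loses CF₃COO⁻: pKₐ(CF₃COOH) ≈ 0.2
cyclohexyl–N(CH₃)₃⁺ loses NR'₃: pKₐ(R'₃NH⁺) ≈ 10.7
cyclohexyl–OH loses OH⁻: pKₐ(H₂O) ≈ 15.7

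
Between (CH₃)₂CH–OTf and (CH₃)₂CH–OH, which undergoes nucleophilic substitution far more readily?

(CH₃)₂CH–OTf

From (CH₃)₂CH–OH the departing group would be OH⁻ (pKₐ(H₂O) ≈ 15.7). Strong base; essentially never leaves without prior activation.
From (CH₃)₂CH–OTf the leaving group is OTf⁻ (pKₐ(CF₃SO₃H (triflic acid)) ≈ -14). Charge spread over three oxygens and a CF₃ group; the premier leaving group in synthesis.
(In practice (CH₃)₂CH–OTf is made from (CH₃)₂CH–OH by treatment with Tf₂O / 2,6-lutidine, converting the hydroxyl into a triflate.)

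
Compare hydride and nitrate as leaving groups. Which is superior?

nitrate

nitrate is the better leaving group.
pKₐ(HNO₃) ≈ -1.3 versus pKₐ(H₂) ≈ 36: nitrate is the much weaker base.
Resonance-delocalised over three oxygens.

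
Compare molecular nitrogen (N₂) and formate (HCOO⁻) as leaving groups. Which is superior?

molecular nitrogen (N₂) is the better leaving group.
N₂ is the ultimate leaving group — it departs as an exceptionally stable neutral molecule, whereas formate (HCOO⁻) (pKₐ(HCOOH) ≈ 3.8) is far more basic.

molecular nitrogen (N₂)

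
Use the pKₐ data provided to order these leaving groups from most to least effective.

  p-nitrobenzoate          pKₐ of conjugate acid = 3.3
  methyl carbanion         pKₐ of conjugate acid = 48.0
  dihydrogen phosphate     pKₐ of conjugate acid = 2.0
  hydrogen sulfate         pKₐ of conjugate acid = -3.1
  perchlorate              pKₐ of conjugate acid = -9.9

Lower conjugate-acid pKₐ ⇒ weaker base ⇒ better leaving group.
Sorting by the given values: perchlorate (-9.9), hydrogen sulfate (-3.1), dihydrogen phosphate (2.0), p-nitrobenzoate (3.3), methyl carbanion (48.0).

perchlorate > hydrogen sulfate > dihydrogen phosphate > p-nitrobenzoate > methyl carbanion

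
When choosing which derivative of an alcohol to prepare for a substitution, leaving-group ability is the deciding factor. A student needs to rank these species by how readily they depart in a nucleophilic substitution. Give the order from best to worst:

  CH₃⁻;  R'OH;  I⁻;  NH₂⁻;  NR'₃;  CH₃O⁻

I⁻ > R'OH > NR'₃ > CH₃O⁻ > NH₂⁻ > CH₃⁻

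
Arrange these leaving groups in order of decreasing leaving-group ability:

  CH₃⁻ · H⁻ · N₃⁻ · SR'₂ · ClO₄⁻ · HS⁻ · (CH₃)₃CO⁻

The more stable X⁻ (or X) is on its own — i.e. the weaker a base it is — the better a leaving group it makes.
ClO₄⁻: pKₐ(HClO₄) ≈ -10 — extremely weak base; rarely used for safety reasons
SR'₂: pKₐ(R'₂SH⁺) ≈ -7
N₃⁻: pKₐ(HN₃) ≈ 4.7
HS⁻: pKₐ(H₂S) ≈ 7
(CH₃)₃CO⁻: pKₐ(t-BuOH) ≈ 18 — bulky, strongly basic alkoxide
H⁻: pKₐ(H₂) ≈ 36
CH₃⁻: pKₐ(CH₄) ≈ 48

ClO₄⁻ > SR'₂ > N₃⁻ > HS⁻ > (CH₃)₃CO⁻ > H⁻ > CH₃⁻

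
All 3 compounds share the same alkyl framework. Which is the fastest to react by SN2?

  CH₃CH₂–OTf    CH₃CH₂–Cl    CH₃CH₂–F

CH₃CH₂–OTf

Same R in every case — rank the leaving groups.
A good leaving group is a weak base: the lower the pKₐ of its conjugate acid, the more readily it departs.
CH₃CH₂–OTf loses OTf⁻: pKₐ(CF₃SO₃H (triflic acid)) ≈ -14
CH₃CH₂–Cl loses Cl⁻: pKₐ(HCl) ≈ -7
CH₃CH₂–F loses F⁻: pKₐ(HF) ≈ 3.2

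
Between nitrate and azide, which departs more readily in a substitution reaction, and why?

nitrate is the better leaving group.
pKₐ(HNO₃) ≈ -1.3 versus pKₐ(HN₃) ≈ 4.7: nitrate is the much weaker base.
Resonance-delocalised over three oxygens.

nitrate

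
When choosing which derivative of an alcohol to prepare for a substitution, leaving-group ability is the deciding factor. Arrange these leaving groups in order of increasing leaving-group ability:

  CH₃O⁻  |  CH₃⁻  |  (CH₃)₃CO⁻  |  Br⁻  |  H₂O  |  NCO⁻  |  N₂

CH₃⁻ < (CH₃)₃CO⁻ < CH₃O⁻ < NCO⁻ < H₂O < Br⁻ < N₂

The more stable X⁻ (or X) is on its own — i.e. the weaker a base it is — the better a leaving group it makes.
N₂: no meaningful conjugate acid; N₂ departs as an exceptionally stable neutral molecule
Br⁻: pKₐ(HBr) ≈ -9
H₂O: pKₐ(H₃O⁺) ≈ -1.7 — neutral; leaves from a protonated alcohol (R–OH₂⁺)
NCO⁻: pKₐ(HOCN) ≈ 3.5 — resonance between N and O
CH₃O⁻: pKₐ(CH₃OH) ≈ 15.5 — strong base; alkoxides do not leave unassisted
(CH₃)₃CO⁻: pKₐ(t-BuOH) ≈ 18 — bulky, strongly basic alkoxide
CH₃⁻: pKₐ(CH₄) ≈ 48
Listed from poorest to best leaving group as asked.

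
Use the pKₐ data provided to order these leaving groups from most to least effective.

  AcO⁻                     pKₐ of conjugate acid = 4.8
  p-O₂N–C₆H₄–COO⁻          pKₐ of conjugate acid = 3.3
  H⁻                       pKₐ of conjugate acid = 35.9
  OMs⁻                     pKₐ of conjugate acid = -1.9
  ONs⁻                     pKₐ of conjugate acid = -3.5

ONs⁻ > OMs⁻ > p-O₂N–C₆H₄–COO⁻ > AcO⁻ > H⁻

Lower conjugate-acid pKₐ ⇒ weaker base ⇒ better leaving group.
Sorting by the given values: ONs⁻ (-3.5), OMs⁻ (-1.9), p-O₂N–C₆H₄–COO⁻ (3.3), AcO⁻ (4.8), H⁻ (35.9).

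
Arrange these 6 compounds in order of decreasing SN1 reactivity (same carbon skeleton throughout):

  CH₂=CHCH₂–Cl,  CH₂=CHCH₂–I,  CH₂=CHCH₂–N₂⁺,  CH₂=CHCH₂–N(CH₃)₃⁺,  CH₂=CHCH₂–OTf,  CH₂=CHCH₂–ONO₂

Identical carbon frameworks mean the comparison reduces to leaving-group quality.
Leaving-group ability tracks the stability of the departed species; conjugate-acid pKₐ is the usual yardstick (lower pKₐ → better LG).
CH₂=CHCH₂–N₂⁺ loses N₂: no meaningful conjugate acid; N₂ departs as an exceptionally stable neutral molecule
CH₂=CHCH₂–OTf loses OTf⁻: pKₐ(CF₃SO₃H (triflic acid)) ≈ -14
CH₂=CHCH₂–I loses I⁻: pKₐ(HI) ≈ -10
CH₂=CHCH₂–Cl loses Cl⁻: pKₐ(HCl) ≈ -7
CH₂=CHCH₂–ONO₂ loses NO₃⁻: pKₐ(HNO₃) ≈ -1.3
CH₂=CHCH₂–N(CH₃)₃⁺ loses NR'₃: pKₐ(R'₃NH⁺) ≈ 10.7

CH₂=CHCH₂–N₂⁺ > CH₂=CHCH₂–OTf > CH₂=CHCH₂–I > CH₂=CHCH₂–Cl > CH₂=CHCH₂–ONO₂ > CH₂=CHCH₂–N(CH₃)₃⁺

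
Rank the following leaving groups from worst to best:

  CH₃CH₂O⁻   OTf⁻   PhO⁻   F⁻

CH₃CH₂O⁻ < PhO⁻ < F⁻ < OTf⁻

Rank by basicity of the departing species: weakest base leaves most easily.
OTf⁻: pKₐ(CF₃SO₃H (triflic acid)) ≈ -14
F⁻: pKₐ(HF) ≈ 3.2
PhO⁻: pKₐ(C₆H₅OH (phenol)) ≈ 10
CH₃CH₂O⁻: pKₐ(CH₃CH₂OH) ≈ 16
Reversing gives the worst-to-best order requested.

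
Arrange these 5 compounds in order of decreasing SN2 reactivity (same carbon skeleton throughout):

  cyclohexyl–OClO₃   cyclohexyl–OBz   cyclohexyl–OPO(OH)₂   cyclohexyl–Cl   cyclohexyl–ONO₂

The skeletons are identical, so relative rate is governed entirely by leaving-group ability.
Leaving-group ability tracks the stability of the departed species; conjugate-acid pKₐ is the usual yardstick (lower pKₐ → better LG).
cyclohexyl–OClO₃ loses ClO₄⁻: pKₐ(HClO₄) ≈ -10
cyclohexyl–Cl loses Cl⁻: pKₐ(HCl) ≈ -7
cyclohexyl–ONO₂ loses NO₃⁻: pKₐ(HNO₃) ≈ -1.3
cyclohexyl–OPO(OH)₂ loses H₂PO₄⁻: pKₐ(H₃PO₄) ≈ 2.1
cyclohexyl–OBz loses PhCOO⁻: pKₐ(C₆H₅COOH) ≈ 4.2

cyclohexyl–OClO₃ > cyclohexyl–Cl > cyclohexyl–ONO₂ > cyclohexyl–OPO(OH)₂ > cyclohexyl–OBz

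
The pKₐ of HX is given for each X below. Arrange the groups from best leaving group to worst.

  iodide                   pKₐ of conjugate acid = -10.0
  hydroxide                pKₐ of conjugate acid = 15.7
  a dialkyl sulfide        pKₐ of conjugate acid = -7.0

iodide > a dialkyl sulfide > hydroxide

Lower conjugate-acid pKₐ ⇒ weaker base ⇒ better leaving group.
Sorting by the given values: iodide (-10.0), a dialkyl sulfide (-7.0), hydroxide (15.7).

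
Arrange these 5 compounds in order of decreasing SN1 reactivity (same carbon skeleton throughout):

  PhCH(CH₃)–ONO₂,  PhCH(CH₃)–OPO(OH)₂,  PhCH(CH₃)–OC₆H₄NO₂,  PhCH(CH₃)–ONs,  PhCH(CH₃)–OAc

Same R in every case — rank the leaving groups.
A good leaving group is a weak base: the lower the pKₐ of its conjugate acid, the more readily it departs.
PhCH(CH₃)–ONs loses ONs⁻: pKₐ(p-O₂NC₆H₄SO₃H) ≈ -3.5
PhCH(CH₃)–ONO₂ loses NO₃⁻: pKₐ(HNO₃) ≈ -1.3
PhCH(CH₃)–OPO(OH)₂ loses H₂PO₄⁻: pKₐ(H₃PO₄) ≈ 2.1
PhCH(CH₃)–OAc loses AcO⁻: pKₐ(CH₃COOH) ≈ 4.8
PhCH(CH₃)–OC₆H₄NO₂ loses p-O₂N–C₆H₄–O⁻: pKₐ(p-nitrophenol) ≈ 7.2

PhCH(CH₃)–ONs > PhCH(CH₃)–ONO₂ > PhCH(CH₃)–OPO(OH)₂ > PhCH(CH₃)–OAc > PhCH(CH₃)–OC₆H₄NO₂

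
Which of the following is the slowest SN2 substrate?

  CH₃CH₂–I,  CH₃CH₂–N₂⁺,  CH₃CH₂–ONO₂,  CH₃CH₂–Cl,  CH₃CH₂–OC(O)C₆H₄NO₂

Same R in every case — rank the leaving groups.
A good leaving group is a weak base: the lower the pKₐ of its conjugate acid, the more readily it departs.
CH₃CH₂–N₂⁺ loses N₂: no meaningful conjugate acid; N₂ departs as an exceptionally stable neutral molecule
CH₃CH₂–I loses I⁻: pKₐ(HI) ≈ -10
CH₃CH₂–Cl loses Cl⁻: pKₐ(HCl) ≈ -7
CH₃CH₂–ONO₂ loses NO₃⁻: pKₐ(HNO₃) ≈ -1.3
CH₃CH₂–OC(O)C₆H₄NO₂ loses p-O₂N–C₆H₄–COO⁻: pKₐ(p-nitrobenzoic acid) ≈ 3.4

CH₃CH₂–OC(O)C₆H₄NO₂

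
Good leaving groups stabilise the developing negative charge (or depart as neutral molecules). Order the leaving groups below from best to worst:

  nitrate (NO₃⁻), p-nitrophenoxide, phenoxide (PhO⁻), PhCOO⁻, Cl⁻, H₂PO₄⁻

Cl⁻: pKₐ(HCl) ≈ -7
nitrate (NO₃⁻): pKₐ(HNO₃) ≈ -1.3
H₂PO₄⁻: pKₐ(H₃PO₄) ≈ 2.1
PhCOO⁻: pKₐ(C₆H₅COOH) ≈ 4.2
p-nitrophenoxide: pKₐ(p-nitrophenol) ≈ 7.2
phenoxide (PhO⁻): pKₐ(C₆H₅OH (phenol)) ≈ 10

Cl⁻ > nitrate (NO₃⁻) > H₂PO₄⁻ > PhCOO⁻ > p-nitrophenoxide > phenoxide (PhO⁻)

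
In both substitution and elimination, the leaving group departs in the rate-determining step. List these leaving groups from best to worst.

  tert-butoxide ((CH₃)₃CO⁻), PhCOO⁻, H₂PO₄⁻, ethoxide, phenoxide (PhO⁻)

A good leaving group is a weak base: the lower the pKₐ of its conjugate acid, the more readily it departs.
H₂PO₄⁻: pKₐ(H₃PO₄) ≈ 2.1
PhCOO⁻: pKₐ(C₆H₅COOH) ≈ 4.2
phenoxide (PhO⁻): pKₐ(C₆H₅OH (phenol)) ≈ 10 — resonance into the ring helps, but still a poor LG
ethoxide: pKₐ(CH₃CH₂OH) ≈ 16 — strong base; alkoxides do not leave unassisted
tert-butoxide ((CH₃)₃CO⁻): pKₐ(t-BuOH) ≈ 18 — bulky, strongly basic alkoxide

H₂PO₄⁻ > PhCOO⁻ > phenoxide (PhO⁻) > ethoxide > tert-butoxide ((CH₃)₃CO⁻)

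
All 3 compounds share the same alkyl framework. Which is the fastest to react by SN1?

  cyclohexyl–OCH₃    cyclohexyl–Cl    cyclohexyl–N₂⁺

cyclohexyl–N₂⁺

The skeletons are identical, so relative rate is governed entirely by leaving-group ability.
Rank by basicity of the departing species: weakest base leaves most easily.
cyclohexyl–N₂⁺ loses N₂: no meaningful conjugate acid; N₂ departs as an exceptionally stable neutral molecule
cyclohexyl–Cl loses Cl⁻: pKₐ(HCl) ≈ -7
cyclohexyl–OCH₃ loses CH₃O⁻: pKₐ(CH₃OH) ≈ 15.5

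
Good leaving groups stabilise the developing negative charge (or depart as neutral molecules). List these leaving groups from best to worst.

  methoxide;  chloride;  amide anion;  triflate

The more stable X⁻ (or X) is on its own — i.e. the weaker a base it is — the better a leaving group it makes.
triflate: pKₐ(CF₃SO₃H (triflic acid)) ≈ -14
chloride: pKₐ(HCl) ≈ -7
methoxide: pKₐ(CH₃OH) ≈ 15.5
amide anion: pKₐ(NH₃) ≈ 38

triflate > chloride > methoxide > amide anion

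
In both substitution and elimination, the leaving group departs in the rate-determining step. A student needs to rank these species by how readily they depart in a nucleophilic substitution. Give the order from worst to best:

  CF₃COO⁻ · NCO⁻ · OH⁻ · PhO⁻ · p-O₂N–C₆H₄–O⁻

CF₃COO⁻: pKₐ(CF₃COOH) ≈ 0.2
NCO⁻: pKₐ(HOCN) ≈ 3.5
p-O₂N–C₆H₄–O⁻: pKₐ(p-nitrophenol) ≈ 7.2
PhO⁻: pKₐ(C₆H₅OH (phenol)) ≈ 10
OH⁻: pKₐ(H₂O) ≈ 15.7
The question asks for worst first, so the sequence is read in increasing leaving-group ability.

OH⁻ < PhO⁻ < p-O₂N–C₆H₄–O⁻ < NCO⁻ < CF₃COO⁻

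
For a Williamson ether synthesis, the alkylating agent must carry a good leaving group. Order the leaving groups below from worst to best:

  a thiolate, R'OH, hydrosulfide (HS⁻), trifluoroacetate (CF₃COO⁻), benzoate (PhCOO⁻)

Rank by basicity of the departing species: weakest base leaves most easily.
R'OH: pKₐ(R'OH₂⁺) ≈ -2.4
trifluoroacetate (CF₃COO⁻): pKₐ(CF₃COOH) ≈ 0.2
benzoate (PhCOO⁻): pKₐ(C₆H₅COOH) ≈ 4.2 — aryl carboxylate
hydrosulfide (HS⁻): pKₐ(H₂S) ≈ 7 — larger and more polarisable than the oxygen analogue
a thiolate: pKₐ(RSH (a thiol)) ≈ 10.5
The question asks for worst first, so the sequence is read in increasing leaving-group ability.

a thiolate < hydrosulfide (HS⁻) < benzoate (PhCOO⁻) < trifluoroacetate (CF₃COO⁻) < R'OH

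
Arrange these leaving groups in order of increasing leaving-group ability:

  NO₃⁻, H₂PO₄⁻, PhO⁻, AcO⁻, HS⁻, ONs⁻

A good leaving group is a weak base: the lower the pKₐ of its conjugate acid, the more readily it departs.
ONs⁻: pKₐ(p-O₂NC₆H₄SO₃H) ≈ -3.5
NO₃⁻: pKₐ(HNO₃) ≈ -1.3
H₂PO₄⁻: pKₐ(H₃PO₄) ≈ 2.1
AcO⁻: pKₐ(CH₃COOH) ≈ 4.8
HS⁻: pKₐ(H₂S) ≈ 7
PhO⁻: pKₐ(C₆H₅OH (phenol)) ≈ 10
Listed from poorest to best leaving group as asked.

PhO⁻ < HS⁻ < AcO⁻ < H₂PO₄⁻ < NO₃⁻ < ONs⁻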